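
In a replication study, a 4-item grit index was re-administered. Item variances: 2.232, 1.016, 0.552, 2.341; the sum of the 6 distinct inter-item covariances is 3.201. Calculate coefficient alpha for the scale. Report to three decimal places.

α = 0.681

sum of item variances = 2.232 + 1.016 + 0.552 + 2.341 = 6.141
Sum of distinct covariances = 3.201
σ²_total = sum of item variances + 2·Σcov = 6.141 + 2 × 3.201 = 12.543
α = (4/3)·(1 − 6.141/12.543) = 0.681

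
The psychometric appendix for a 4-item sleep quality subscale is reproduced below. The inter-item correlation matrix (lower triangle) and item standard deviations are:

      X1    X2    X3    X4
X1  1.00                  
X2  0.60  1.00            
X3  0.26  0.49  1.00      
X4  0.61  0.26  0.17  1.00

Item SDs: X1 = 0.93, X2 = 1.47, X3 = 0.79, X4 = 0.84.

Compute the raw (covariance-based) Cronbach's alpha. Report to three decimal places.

Cronbach's alpha = 0.711

Σσ²ᵢ = 0.93² + 1.47² + 0.79² + 0.84² = 4.3555
Covariances σ_ij = r_ij · s_i · s_j:
  σ(X1,X2) = 0.60 × 0.93 × 1.47 = 0.8203
  σ(X1,X3) = 0.26 × 0.93 × 0.79 = 0.1910
  σ(X1,X4) = 0.61 × 0.93 × 0.84 = 0.4765
  σ(X2,X3) = 0.49 × 1.47 × 0.79 = 0.5690
  σ(X2,X4) = 0.26 × 1.47 × 0.84 = 0.3210
  σ(X3,X4) = 0.17 × 0.79 × 0.84 = 0.1128
σ²_T = Σσ²ᵢ + 2·Σσ_ij = 4.3555 + 2 × 2.4906 = 9.3367
α = (4/3)·(1 − 4.3555/9.3367) = 0.711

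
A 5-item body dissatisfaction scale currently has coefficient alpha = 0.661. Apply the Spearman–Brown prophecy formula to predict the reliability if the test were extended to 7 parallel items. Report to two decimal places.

predicted reliability = 0.73

Length factor m = 7/5 = 1.4000
α' = m·α / (1 + (m−1)·α)
   = 7/5 × 0.661 / (1 + (7/5 − 1) × 0.661)
   = 0.9254 / 1.2644 = 0.73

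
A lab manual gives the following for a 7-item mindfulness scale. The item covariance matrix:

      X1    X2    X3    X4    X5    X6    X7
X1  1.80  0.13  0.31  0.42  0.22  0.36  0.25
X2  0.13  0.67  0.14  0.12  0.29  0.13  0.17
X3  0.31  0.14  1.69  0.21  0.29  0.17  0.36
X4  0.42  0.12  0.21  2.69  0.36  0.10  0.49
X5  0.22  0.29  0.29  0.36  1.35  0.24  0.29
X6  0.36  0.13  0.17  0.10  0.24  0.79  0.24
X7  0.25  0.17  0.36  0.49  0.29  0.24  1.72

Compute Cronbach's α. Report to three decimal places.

Cronbach's α = 0.580

Σσ²ᵢ = 1.80 + 0.67 + 1.69 + 2.69 + 1.35 + 0.79 + 1.72 = 10.71
Sum of off-diagonal covariances = 5.29
total variance = 10.71 + 2 × 5.29 = 21.29
α = (k/(k−1))·(1 − Σσ²ᵢ/total variance) = (7/6)·(1 − 10.71/21.29) = 0.580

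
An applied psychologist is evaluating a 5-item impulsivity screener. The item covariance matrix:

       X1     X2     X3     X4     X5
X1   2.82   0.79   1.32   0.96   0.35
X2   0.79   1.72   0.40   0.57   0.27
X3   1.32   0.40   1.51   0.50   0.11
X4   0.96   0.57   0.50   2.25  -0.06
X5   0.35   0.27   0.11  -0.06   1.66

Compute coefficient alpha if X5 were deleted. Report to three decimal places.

α = 0.697

Remaining items: X1, X2, X3, X4 (k = 4).
Σσ²ᵢ = 2.82 + 1.72 + 1.51 + 2.25 = 8.30
σ²_T = 8.30 + 2 × 4.54 = 17.38
α (item deleted) = (4/3)·(1 − 8.30/17.38) = 0.697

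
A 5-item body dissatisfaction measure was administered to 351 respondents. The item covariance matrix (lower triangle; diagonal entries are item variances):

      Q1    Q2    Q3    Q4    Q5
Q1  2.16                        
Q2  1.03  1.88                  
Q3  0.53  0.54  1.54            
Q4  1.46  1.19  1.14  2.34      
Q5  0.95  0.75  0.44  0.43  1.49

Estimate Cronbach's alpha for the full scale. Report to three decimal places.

ΣVar(i) = 2.16 + 1.88 + 1.54 + 2.34 + 1.49 = 9.41
Sum of the distinct covariances = 8.46
σ²_T = 9.41 + 2 × 8.46 = 26.33
α = (k/(k−1))·(1 − ΣVar(i)/σ²_T) = (5/4)·(1 − 9.41/26.33) = 0.803

α = 0.803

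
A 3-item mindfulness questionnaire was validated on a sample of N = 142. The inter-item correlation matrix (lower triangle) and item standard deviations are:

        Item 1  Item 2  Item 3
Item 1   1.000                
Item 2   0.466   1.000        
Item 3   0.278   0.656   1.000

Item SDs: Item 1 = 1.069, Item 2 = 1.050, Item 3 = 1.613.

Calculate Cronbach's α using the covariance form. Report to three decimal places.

Σσ²ᵢ = 1.069² + 1.050² + 1.613² = 4.8470
Covariances σ_ij = r_ij · s_i · s_j:
  σ(Item 1,Item 2) = 0.466 × 1.069 × 1.050 = 0.5231
  σ(Item 1,Item 3) = 0.278 × 1.069 × 1.613 = 0.4794
  σ(Item 2,Item 3) = 0.656 × 1.050 × 1.613 = 1.1110
σ²_T = Σσ²ᵢ + 2·Σσ_ij = 4.8470 + 2 × 2.1135 = 9.0740
α = (3/2)·(1 − 4.8470/9.0740) = 0.699

α = 0.699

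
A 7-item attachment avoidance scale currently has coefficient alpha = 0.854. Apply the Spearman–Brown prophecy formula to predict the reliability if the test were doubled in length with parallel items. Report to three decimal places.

predicted reliability = 0.921

Length factor m = 2
α' = m·α / (1 + (m−1)·α)
   = 2 × 0.854 / (1 + (2 − 1) × 0.854)
   = 1.7080 / 1.8540 = 0.921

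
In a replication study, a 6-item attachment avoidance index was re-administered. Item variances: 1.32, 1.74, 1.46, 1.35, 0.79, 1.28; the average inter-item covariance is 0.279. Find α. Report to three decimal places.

α = 0.616

sum of item variances = 1.32 + 1.74 + 1.46 + 1.35 + 0.79 + 1.28 = 7.94
Sum of the 15 distinct covariances = 15 × 0.279 = 4.185
Var(T) = sum of item variances + 2·Σcov = 7.94 + 2 × 4.185 = 16.310
α = (6/5)·(1 − 7.94/16.310) = 0.616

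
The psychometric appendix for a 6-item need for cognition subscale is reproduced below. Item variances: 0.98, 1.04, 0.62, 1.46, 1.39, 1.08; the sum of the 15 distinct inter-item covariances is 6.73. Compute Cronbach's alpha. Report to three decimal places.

ΣVar(i) = 0.98 + 1.04 + 0.62 + 1.46 + 1.39 + 1.08 = 6.57
Sum of distinct covariances = 6.73
total variance = ΣVar(i) + 2·Σcov = 6.57 + 2 × 6.73 = 20.03
α = (6/5)·(1 − 6.57/20.03) = 0.806

α = 0.806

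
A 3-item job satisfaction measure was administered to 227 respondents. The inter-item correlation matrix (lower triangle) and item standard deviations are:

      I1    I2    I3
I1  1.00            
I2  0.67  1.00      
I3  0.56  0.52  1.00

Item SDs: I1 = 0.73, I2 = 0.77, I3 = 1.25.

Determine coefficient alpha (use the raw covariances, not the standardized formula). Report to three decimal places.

Σσ²ᵢ = 0.73² + 0.77² + 1.25² = 2.6883
Covariances σ_ij = r_ij · s_i · s_j:
  σ(I1,I2) = 0.67 × 0.73 × 0.77 = 0.3766
  σ(I1,I3) = 0.56 × 0.73 × 1.25 = 0.5110
  σ(I2,I3) = 0.52 × 0.77 × 1.25 = 0.5005
σ²_T = Σσ²ᵢ + 2·Σσ_ij = 2.6883 + 2 × 1.3881 = 5.4645
α = (3/2)·(1 − 2.6883/5.4645) = 0.762

α = 0.762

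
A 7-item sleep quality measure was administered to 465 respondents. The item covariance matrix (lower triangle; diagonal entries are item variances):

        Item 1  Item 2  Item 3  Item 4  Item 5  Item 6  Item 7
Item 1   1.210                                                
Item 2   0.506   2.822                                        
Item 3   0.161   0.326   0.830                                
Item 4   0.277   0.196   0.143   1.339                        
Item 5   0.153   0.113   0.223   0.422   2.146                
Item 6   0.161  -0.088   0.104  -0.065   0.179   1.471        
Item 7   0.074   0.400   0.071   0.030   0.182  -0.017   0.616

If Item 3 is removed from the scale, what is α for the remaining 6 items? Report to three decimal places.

Remaining items: Item 1, Item 2, Item 4, Item 5, Item 6, Item 7 (k = 6).
Σσ²ᵢ = 1.210 + 2.822 + 1.339 + 2.146 + 1.471 + 0.616 = 9.604
Var(T) = 9.604 + 2 × 2.523 = 14.650
α (item deleted) = (6/5)·(1 − 9.604/14.650) = 0.413

α = 0.413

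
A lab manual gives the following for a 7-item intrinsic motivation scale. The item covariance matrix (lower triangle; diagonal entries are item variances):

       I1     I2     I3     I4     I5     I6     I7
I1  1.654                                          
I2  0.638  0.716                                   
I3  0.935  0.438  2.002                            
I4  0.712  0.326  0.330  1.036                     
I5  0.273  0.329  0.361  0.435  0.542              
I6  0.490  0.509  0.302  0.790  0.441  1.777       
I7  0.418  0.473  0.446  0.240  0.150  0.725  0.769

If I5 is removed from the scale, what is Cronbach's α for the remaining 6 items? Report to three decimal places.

Remaining items: I1, I2, I3, I4, I6, I7 (k = 6).
Σσᵢ² = 1.654 + 0.716 + 2.002 + 1.036 + 1.777 + 0.769 = 7.954
σ²_total = 7.954 + 2 × 7.772 = 23.498
α (item deleted) = (6/5)·(1 − 7.954/23.498) = 0.794

Cronbach's α = 0.794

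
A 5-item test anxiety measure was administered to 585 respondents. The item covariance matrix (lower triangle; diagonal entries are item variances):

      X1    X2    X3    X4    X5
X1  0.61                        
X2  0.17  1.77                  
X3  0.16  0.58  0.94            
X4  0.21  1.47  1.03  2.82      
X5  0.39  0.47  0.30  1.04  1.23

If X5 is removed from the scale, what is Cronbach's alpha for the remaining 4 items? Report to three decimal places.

Remaining items: X1, X2, X3, X4 (k = 4).
sum of item variances = 0.61 + 1.77 + 0.94 + 2.82 = 6.14
Var(T) = 6.14 + 2 × 3.62 = 13.38
α (item deleted) = (4/3)·(1 − 6.14/13.38) = 0.721

α = 0.721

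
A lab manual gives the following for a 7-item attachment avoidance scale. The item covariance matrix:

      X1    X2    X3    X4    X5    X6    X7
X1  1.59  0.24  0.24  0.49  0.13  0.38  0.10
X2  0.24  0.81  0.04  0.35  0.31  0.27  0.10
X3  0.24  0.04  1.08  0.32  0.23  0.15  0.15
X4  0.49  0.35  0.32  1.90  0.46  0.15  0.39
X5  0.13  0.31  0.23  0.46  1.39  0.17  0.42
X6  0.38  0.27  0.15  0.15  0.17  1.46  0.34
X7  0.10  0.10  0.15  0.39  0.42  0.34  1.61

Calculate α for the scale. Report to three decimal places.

α = 0.612

ΣVar(i) = 1.59 + 0.81 + 1.08 + 1.90 + 1.39 + 1.46 + 1.61 = 9.84
Σ_{i<j} σ_ij = 5.43
total variance = 9.84 + 2 × 5.43 = 20.70
α = (k/(k−1))·(1 − ΣVar(i)/total variance) = (7/6)·(1 − 9.84/20.70) = 0.612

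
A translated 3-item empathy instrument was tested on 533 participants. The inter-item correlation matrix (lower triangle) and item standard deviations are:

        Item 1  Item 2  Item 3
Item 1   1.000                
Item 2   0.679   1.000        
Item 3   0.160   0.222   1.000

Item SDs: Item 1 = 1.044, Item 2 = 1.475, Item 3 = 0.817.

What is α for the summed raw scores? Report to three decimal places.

Σσ²ᵢ = 1.044² + 1.475² + 0.817² = 3.9331
Covariances σ_ij = r_ij · s_i · s_j:
  σ(Item 1,Item 2) = 0.679 × 1.044 × 1.475 = 1.0456
  σ(Item 1,Item 3) = 0.160 × 1.044 × 0.817 = 0.1365
  σ(Item 2,Item 3) = 0.222 × 1.475 × 0.817 = 0.2675
σ²_T = Σσ²ᵢ + 2·Σσ_ij = 3.9331 + 2 × 1.4496 = 6.8323
α = (3/2)·(1 − 3.9331/6.8323) = 0.637

α = 0.637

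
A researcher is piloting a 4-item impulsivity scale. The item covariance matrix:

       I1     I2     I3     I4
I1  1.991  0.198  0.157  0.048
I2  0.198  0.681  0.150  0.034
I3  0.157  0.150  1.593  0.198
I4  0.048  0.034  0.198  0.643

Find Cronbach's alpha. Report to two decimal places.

α = 0.32

Σσ²ᵢ = 1.991 + 0.681 + 1.593 + 0.643 = 4.908
Sum of the distinct covariances = 0.785
total variance = 4.908 + 2 × 0.785 = 6.478
α = (k/(k−1))·(1 − Σσ²ᵢ/total variance) = (4/3)·(1 − 4.908/6.478) = 0.32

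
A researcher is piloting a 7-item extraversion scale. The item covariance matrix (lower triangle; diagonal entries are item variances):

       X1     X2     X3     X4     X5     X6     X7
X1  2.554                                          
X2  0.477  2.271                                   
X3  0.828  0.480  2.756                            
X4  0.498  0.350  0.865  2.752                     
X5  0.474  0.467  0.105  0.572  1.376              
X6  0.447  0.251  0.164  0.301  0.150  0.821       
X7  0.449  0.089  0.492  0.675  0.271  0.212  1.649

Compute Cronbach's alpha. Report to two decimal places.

α = 0.64

ΣVar(i) = 2.554 + 2.271 + 2.756 + 2.752 + 1.376 + 0.821 + 1.649 = 14.179
Sum of off-diagonal covariances = 8.617
σ²_T = 14.179 + 2 × 8.617 = 31.413
α = (k/(k−1))·(1 − ΣVar(i)/σ²_T) = (7/6)·(1 − 14.179/31.413) = 0.64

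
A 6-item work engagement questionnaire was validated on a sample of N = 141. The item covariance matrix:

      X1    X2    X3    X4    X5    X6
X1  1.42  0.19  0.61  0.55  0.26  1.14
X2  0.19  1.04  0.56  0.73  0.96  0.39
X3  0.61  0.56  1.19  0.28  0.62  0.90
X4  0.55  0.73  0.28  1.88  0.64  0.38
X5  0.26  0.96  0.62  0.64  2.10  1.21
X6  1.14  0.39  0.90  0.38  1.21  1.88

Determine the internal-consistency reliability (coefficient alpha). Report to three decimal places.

coefficient alpha = 0.797

sum of item variances = 1.42 + 1.04 + 1.19 + 1.88 + 2.10 + 1.88 = 9.51
Σ_{i<j} σ_ij = 9.42
total variance = 9.51 + 2 × 9.42 = 28.35
α = (k/(k−1))·(1 − sum of item variances/total variance) = (6/5)·(1 − 9.51/28.35) = 0.797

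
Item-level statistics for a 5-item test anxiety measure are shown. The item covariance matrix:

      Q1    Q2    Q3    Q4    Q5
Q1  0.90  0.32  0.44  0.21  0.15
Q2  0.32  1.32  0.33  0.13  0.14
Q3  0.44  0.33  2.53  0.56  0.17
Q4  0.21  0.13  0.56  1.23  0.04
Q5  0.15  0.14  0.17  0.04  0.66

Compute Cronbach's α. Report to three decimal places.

Cronbach's α = 0.536

ΣVar(i) = 0.90 + 1.32 + 2.53 + 1.23 + 0.66 = 6.64
Sum of off-diagonal covariances = 2.49
σ²_total = 6.64 + 2 × 2.49 = 11.62
α = (k/(k−1))·(1 − ΣVar(i)/σ²_total) = (5/4)·(1 − 6.64/11.62) = 0.536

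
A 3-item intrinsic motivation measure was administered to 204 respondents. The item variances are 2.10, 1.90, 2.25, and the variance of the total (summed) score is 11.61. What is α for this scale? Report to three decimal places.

Σσᵢ² = 2.10 + 1.90 + 2.25 = 6.25
α = (k/(k−1))·(1 − Σσᵢ²/σ²_T) = (3/2)·(1 − 6.25/11.61) = 0.693

α = 0.693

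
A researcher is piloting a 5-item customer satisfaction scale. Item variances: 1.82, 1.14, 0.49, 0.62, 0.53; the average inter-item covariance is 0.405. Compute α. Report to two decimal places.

α = 0.80

Σσᵢ² = 1.82 + 1.14 + 0.49 + 0.62 + 0.53 = 4.60
Sum of the 10 distinct covariances = 10 × 0.405 = 4.050
Var(T) = Σσᵢ² + 2·Σcov = 4.60 + 2 × 4.050 = 12.700
α = (5/4)·(1 − 4.60/12.700) = 0.80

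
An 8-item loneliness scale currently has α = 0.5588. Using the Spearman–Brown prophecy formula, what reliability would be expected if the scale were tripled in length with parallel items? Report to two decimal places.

predicted reliability = 0.79

Length factor m = 3
α' = m·α / (1 + (m−1)·α)
   = 3 × 0.5588 / (1 + (3 − 1) × 0.5588)
   = 1.6764 / 2.1176 = 0.79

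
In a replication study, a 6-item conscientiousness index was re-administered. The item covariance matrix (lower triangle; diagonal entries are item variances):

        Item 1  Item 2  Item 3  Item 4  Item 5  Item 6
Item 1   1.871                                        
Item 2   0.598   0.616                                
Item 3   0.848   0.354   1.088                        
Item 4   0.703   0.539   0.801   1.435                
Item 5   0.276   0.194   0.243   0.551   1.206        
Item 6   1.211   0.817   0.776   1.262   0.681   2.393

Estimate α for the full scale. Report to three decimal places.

α = 0.835

sum of item variances = 1.871 + 0.616 + 1.088 + 1.435 + 1.206 + 2.393 = 8.609
Sum of the distinct covariances = 9.854
σ²_total = 8.609 + 2 × 9.854 = 28.317
α = (k/(k−1))·(1 − sum of item variances/σ²_total) = (6/5)·(1 − 8.609/28.317) = 0.835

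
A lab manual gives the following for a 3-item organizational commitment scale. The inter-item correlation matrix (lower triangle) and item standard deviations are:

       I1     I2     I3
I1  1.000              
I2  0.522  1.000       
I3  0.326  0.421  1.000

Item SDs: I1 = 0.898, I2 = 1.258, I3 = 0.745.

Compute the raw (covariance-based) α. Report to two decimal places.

Σσ²ᵢ = 0.898² + 1.258² + 0.745² = 2.9440
Covariances σ_ij = r_ij · s_i · s_j:
  σ(I1,I2) = 0.522 × 0.898 × 1.258 = 0.5897
  σ(I1,I3) = 0.326 × 0.898 × 0.745 = 0.2181
  σ(I2,I3) = 0.421 × 1.258 × 0.745 = 0.3946
σ²_T = Σσ²ᵢ + 2·Σσ_ij = 2.9440 + 2 × 1.2024 = 5.3488
α = (3/2)·(1 − 2.9440/5.3488) = 0.67

α = 0.67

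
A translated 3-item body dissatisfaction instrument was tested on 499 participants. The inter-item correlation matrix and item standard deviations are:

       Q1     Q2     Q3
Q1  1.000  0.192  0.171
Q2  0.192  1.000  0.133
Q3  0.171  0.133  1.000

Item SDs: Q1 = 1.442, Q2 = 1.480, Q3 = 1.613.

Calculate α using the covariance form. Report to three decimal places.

Σσ²ᵢ = 1.442² + 1.480² + 1.613² = 6.8715
Covariances σ_ij = r_ij · s_i · s_j:
  σ(Q1,Q2) = 0.192 × 1.442 × 1.480 = 0.4098
  σ(Q1,Q3) = 0.171 × 1.442 × 1.613 = 0.3977
  σ(Q2,Q3) = 0.133 × 1.480 × 1.613 = 0.3175
σ²_T = Σσ²ᵢ + 2·Σσ_ij = 6.8715 + 2 × 1.1250 = 9.1215
α = (3/2)·(1 − 6.8715/9.1215) = 0.370

α = 0.370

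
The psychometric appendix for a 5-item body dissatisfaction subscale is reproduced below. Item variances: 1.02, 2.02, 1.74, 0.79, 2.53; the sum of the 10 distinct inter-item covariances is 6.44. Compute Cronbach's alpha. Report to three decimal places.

ΣVar(i) = 1.02 + 2.02 + 1.74 + 0.79 + 2.53 = 8.10
Sum of distinct covariances = 6.44
σ²_total = ΣVar(i) + 2·Σcov = 8.10 + 2 × 6.44 = 20.98
α = (5/4)·(1 − 8.10/20.98) = 0.767

α = 0.767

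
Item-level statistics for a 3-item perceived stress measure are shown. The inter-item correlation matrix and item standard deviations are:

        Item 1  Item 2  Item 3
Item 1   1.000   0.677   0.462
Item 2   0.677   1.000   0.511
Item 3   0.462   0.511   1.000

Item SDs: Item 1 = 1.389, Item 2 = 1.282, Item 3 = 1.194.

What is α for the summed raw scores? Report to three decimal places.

α = 0.786

Σσ²ᵢ = 1.389² + 1.282² + 1.194² = 4.9985
Covariances σ_ij = r_ij · s_i · s_j:
  σ(Item 1,Item 2) = 0.677 × 1.389 × 1.282 = 1.2055
  σ(Item 1,Item 3) = 0.462 × 1.389 × 1.194 = 0.7662
  σ(Item 2,Item 3) = 0.511 × 1.282 × 1.194 = 0.7822
σ²_T = Σσ²ᵢ + 2·Σσ_ij = 4.9985 + 2 × 2.7539 = 10.5063
α = (3/2)·(1 − 4.9985/10.5063) = 0.786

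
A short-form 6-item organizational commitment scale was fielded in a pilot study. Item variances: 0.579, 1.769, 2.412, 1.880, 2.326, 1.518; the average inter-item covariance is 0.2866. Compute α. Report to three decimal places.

α = 0.541

Σσ²ᵢ = 0.579 + 1.769 + 2.412 + 1.880 + 2.326 + 1.518 = 10.484
Sum of the 15 distinct covariances = 15 × 0.2866 = 4.2990
σ²_total = Σσ²ᵢ + 2·Σcov = 10.484 + 2 × 4.2990 = 19.0820
α = (6/5)·(1 − 10.484/19.0820) = 0.541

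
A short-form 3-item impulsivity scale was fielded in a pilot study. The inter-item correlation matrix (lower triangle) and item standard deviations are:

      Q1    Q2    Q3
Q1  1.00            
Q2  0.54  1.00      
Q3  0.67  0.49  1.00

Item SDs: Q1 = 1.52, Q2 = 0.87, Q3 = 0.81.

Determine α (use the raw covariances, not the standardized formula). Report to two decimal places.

α = 0.75

Σσ²ᵢ = 1.52² + 0.87² + 0.81² = 3.7234
Covariances σ_ij = r_ij · s_i · s_j:
  σ(Q1,Q2) = 0.54 × 1.52 × 0.87 = 0.7141
  σ(Q1,Q3) = 0.67 × 1.52 × 0.81 = 0.8249
  σ(Q2,Q3) = 0.49 × 0.87 × 0.81 = 0.3453
σ²_T = Σσ²ᵢ + 2·Σσ_ij = 3.7234 + 2 × 1.8843 = 7.4920
α = (3/2)·(1 − 3.7234/7.4920) = 0.75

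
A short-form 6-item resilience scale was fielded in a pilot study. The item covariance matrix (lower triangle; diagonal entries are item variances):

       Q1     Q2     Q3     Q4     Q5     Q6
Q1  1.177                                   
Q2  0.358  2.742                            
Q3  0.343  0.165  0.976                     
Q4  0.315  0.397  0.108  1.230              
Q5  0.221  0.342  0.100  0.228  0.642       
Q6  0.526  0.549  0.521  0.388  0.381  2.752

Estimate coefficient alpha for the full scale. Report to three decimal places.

sum of item variances = 1.177 + 2.742 + 0.976 + 1.230 + 0.642 + 2.752 = 9.519
Σ_{i<j} σ_ij = 4.942
Var(T) = 9.519 + 2 × 4.942 = 19.403
α = (k/(k−1))·(1 − sum of item variances/Var(T)) = (6/5)·(1 − 9.519/19.403) = 0.611

α = 0.611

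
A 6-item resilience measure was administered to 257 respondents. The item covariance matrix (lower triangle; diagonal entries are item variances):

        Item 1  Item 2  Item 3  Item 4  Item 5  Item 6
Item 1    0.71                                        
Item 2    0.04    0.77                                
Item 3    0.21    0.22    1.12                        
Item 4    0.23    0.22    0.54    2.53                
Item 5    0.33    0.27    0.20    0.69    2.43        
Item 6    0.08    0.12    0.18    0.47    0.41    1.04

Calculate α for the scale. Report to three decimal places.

Σσᵢ² = 0.71 + 0.77 + 1.12 + 2.53 + 2.43 + 1.04 = 8.60
Sum of off-diagonal covariances = 4.21
Var(T) = 8.60 + 2 × 4.21 = 17.02
α = (k/(k−1))·(1 − Σσᵢ²/Var(T)) = (6/5)·(1 − 8.60/17.02) = 0.594

α = 0.594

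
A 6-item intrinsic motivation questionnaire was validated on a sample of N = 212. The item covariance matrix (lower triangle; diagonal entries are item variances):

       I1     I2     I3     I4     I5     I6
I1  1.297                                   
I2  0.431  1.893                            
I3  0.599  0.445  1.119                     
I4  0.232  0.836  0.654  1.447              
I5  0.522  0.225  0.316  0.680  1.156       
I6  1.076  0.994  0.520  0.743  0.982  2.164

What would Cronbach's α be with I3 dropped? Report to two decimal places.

Remaining items: I1, I2, I4, I5, I6 (k = 5).
ΣVar(i) = 1.297 + 1.893 + 1.447 + 1.156 + 2.164 = 7.957
total variance = 7.957 + 2 × 6.721 = 21.399
α (item deleted) = (5/4)·(1 − 7.957/21.399) = 0.79

Cronbach's α = 0.79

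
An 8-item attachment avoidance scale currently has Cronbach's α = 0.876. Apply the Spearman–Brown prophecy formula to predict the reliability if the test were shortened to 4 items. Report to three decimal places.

predicted reliability = 0.779

Length factor m = 4/8 = 0.5000
α' = m·α / (1 − (1−m)·α)
   = 4/8 × 0.876 / (1 − (1 − 4/8) × 0.876)
   = 0.4380 / 0.5620 = 0.779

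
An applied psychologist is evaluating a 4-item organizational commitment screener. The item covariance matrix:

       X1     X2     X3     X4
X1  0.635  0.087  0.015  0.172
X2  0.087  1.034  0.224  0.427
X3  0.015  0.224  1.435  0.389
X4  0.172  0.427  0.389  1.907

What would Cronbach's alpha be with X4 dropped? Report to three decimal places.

α = 0.260

Remaining items: X1, X2, X3 (k = 3).
ΣVar(i) = 0.635 + 1.034 + 1.435 = 3.104
Var(T) = 3.104 + 2 × 0.326 = 3.756
α (item deleted) = (3/2)·(1 − 3.104/3.756) = 0.260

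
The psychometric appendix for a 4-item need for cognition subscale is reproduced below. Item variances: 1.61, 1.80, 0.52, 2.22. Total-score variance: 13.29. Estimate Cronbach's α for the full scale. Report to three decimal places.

α = 0.716

sum of item variances = 1.61 + 1.80 + 0.52 + 2.22 = 6.15
α = (k/(k−1))·(1 − sum of item variances/σ²_total) = (4/3)·(1 − 6.15/13.29) = 0.716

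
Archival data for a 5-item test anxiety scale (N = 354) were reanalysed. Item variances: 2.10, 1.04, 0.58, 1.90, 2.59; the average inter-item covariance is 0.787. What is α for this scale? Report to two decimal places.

α = 0.82

Σσ²ᵢ = 2.10 + 1.04 + 0.58 + 1.90 + 2.59 = 8.21
Sum of the 10 distinct covariances = 10 × 0.787 = 7.870
total variance = Σσ²ᵢ + 2·Σcov = 8.21 + 2 × 7.870 = 23.950
α = (5/4)·(1 − 8.21/23.950) = 0.82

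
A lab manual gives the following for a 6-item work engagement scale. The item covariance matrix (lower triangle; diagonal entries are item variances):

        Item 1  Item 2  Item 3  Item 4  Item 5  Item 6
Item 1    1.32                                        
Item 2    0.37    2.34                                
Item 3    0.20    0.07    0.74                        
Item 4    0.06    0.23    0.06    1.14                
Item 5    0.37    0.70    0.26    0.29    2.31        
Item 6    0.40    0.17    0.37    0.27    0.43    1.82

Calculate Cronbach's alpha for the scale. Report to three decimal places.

α = 0.561

sum of item variances = 1.32 + 2.34 + 0.74 + 1.14 + 2.31 + 1.82 = 9.67
Σ_{i<j} σ_ij = 4.25
Var(T) = 9.67 + 2 × 4.25 = 18.17
α = (k/(k−1))·(1 − sum of item variances/Var(T)) = (6/5)·(1 − 9.67/18.17) = 0.561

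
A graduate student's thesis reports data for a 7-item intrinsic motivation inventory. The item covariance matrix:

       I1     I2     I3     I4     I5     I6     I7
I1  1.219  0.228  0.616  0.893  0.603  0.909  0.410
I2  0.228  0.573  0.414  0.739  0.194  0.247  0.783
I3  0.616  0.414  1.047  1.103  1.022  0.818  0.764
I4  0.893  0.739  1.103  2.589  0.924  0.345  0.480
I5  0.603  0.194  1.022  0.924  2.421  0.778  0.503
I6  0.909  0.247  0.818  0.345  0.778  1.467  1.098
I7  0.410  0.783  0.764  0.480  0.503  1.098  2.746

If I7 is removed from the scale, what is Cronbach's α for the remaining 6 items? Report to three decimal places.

Cronbach's α = 0.814

Remaining items: I1, I2, I3, I4, I5, I6 (k = 6).
sum of item variances = 1.219 + 0.573 + 1.047 + 2.589 + 2.421 + 1.467 = 9.316
σ²_T = 9.316 + 2 × 9.833 = 28.982
α (item deleted) = (6/5)·(1 − 9.316/28.982) = 0.814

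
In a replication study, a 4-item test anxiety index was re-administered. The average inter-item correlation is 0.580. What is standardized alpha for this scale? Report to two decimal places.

α = 0.85

Standardized α = k·r̄ / (1 + (k−1)·r̄) = 4 × 0.580 / (1 + 3 × 0.580)
  = 2.3200 / 2.7400 = 0.85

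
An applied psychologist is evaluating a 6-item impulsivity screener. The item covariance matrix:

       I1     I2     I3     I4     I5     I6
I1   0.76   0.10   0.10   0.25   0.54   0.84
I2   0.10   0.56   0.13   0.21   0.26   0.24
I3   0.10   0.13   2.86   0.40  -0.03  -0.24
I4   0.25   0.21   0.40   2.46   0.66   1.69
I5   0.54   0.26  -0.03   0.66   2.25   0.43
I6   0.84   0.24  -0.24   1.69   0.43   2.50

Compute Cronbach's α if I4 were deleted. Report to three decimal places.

Remaining items: I1, I2, I3, I5, I6 (k = 5).
sum of item variances = 0.76 + 0.56 + 2.86 + 2.25 + 2.50 = 8.93
σ²_total = 8.93 + 2 × 2.37 = 13.67
α (item deleted) = (5/4)·(1 − 8.93/13.67) = 0.433

Cronbach's α = 0.433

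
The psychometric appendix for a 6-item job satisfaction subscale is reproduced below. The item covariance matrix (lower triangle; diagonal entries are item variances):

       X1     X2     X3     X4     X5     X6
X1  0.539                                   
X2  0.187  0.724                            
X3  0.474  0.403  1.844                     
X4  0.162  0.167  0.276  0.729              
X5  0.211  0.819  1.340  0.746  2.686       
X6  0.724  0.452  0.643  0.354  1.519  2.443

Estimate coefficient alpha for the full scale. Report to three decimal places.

sum of item variances = 0.539 + 0.724 + 1.844 + 0.729 + 2.686 + 2.443 = 8.965
Σ_{i<j} σ_ij = 8.477
Var(T) = 8.965 + 2 × 8.477 = 25.919
α = (k/(k−1))·(1 − sum of item variances/Var(T)) = (6/5)·(1 − 8.965/25.919) = 0.785

α = 0.785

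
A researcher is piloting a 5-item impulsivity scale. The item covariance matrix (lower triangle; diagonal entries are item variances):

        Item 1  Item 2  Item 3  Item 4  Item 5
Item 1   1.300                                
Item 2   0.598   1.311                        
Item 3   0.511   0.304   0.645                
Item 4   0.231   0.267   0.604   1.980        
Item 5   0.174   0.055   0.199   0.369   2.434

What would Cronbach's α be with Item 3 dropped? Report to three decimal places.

Remaining items: Item 1, Item 2, Item 4, Item 5 (k = 4).
ΣVar(i) = 1.300 + 1.311 + 1.980 + 2.434 = 7.025
Var(T) = 7.025 + 2 × 1.694 = 10.413
α (item deleted) = (4/3)·(1 − 7.025/10.413) = 0.434

α = 0.434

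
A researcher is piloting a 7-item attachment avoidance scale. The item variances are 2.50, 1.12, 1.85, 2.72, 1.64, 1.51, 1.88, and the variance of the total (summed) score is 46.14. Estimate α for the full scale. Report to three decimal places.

α = 0.832

ΣVar(i) = 2.50 + 1.12 + 1.85 + 2.72 + 1.64 + 1.51 + 1.88 = 13.22
α = (k/(k−1))·(1 − ΣVar(i)/Var(T)) = (7/6)·(1 − 13.22/46.14) = 0.832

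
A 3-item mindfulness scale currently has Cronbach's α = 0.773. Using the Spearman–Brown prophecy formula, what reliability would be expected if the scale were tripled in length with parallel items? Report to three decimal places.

Length factor m = 3
α' = m·α / (1 + (m−1)·α)
   = 3 × 0.773 / (1 + (3 − 1) × 0.773)
   = 2.3190 / 2.5460 = 0.911

predicted reliability = 0.911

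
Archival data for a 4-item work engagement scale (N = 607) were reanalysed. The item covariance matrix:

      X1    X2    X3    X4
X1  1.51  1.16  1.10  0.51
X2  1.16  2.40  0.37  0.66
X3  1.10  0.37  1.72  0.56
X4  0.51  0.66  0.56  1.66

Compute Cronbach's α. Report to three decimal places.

sum of item variances = 1.51 + 2.40 + 1.72 + 1.66 = 7.29
Sum of off-diagonal covariances = 4.36
σ²_total = 7.29 + 2 × 4.36 = 16.01
α = (k/(k−1))·(1 − sum of item variances/σ²_total) = (4/3)·(1 − 7.29/16.01) = 0.726

Cronbach's α = 0.726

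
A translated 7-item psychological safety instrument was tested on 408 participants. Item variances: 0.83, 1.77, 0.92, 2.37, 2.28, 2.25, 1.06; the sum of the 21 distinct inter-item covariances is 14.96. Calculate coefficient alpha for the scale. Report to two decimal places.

sum of item variances = 0.83 + 1.77 + 0.92 + 2.37 + 2.28 + 2.25 + 1.06 = 11.48
Sum of distinct covariances = 14.96
total variance = sum of item variances + 2·Σcov = 11.48 + 2 × 14.96 = 41.40
α = (7/6)·(1 − 11.48/41.40) = 0.84

coefficient alpha = 0.84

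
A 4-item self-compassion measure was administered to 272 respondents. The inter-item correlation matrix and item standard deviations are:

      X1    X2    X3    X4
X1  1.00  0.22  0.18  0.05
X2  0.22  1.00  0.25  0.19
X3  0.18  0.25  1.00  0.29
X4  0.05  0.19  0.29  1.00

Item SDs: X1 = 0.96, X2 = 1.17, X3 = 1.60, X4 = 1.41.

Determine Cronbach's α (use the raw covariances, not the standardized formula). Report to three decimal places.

Σσ²ᵢ = 0.96² + 1.17² + 1.60² + 1.41² = 6.8386
Covariances σ_ij = r_ij · s_i · s_j:
  σ(X1,X2) = 0.22 × 0.96 × 1.17 = 0.2471
  σ(X1,X3) = 0.18 × 0.96 × 1.60 = 0.2765
  σ(X1,X4) = 0.05 × 0.96 × 1.41 = 0.0677
  σ(X2,X3) = 0.25 × 1.17 × 1.60 = 0.4680
  σ(X2,X4) = 0.19 × 1.17 × 1.41 = 0.3134
  σ(X3,X4) = 0.29 × 1.60 × 1.41 = 0.6542
σ²_T = Σσ²ᵢ + 2·Σσ_ij = 6.8386 + 2 × 2.0269 = 10.8924
α = (4/3)·(1 − 6.8386/10.8924) = 0.496

Cronbach's α = 0.496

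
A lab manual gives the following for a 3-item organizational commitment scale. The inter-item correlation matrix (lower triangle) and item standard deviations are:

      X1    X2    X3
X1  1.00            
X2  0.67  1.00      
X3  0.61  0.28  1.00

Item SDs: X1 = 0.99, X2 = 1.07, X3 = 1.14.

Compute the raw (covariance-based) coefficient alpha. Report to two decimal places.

coefficient alpha = 0.76

Σσ²ᵢ = 0.99² + 1.07² + 1.14² = 3.4246
Covariances σ_ij = r_ij · s_i · s_j:
  σ(X1,X2) = 0.67 × 0.99 × 1.07 = 0.7097
  σ(X1,X3) = 0.61 × 0.99 × 1.14 = 0.6884
  σ(X2,X3) = 0.28 × 1.07 × 1.14 = 0.3415
σ²_T = Σσ²ᵢ + 2·Σσ_ij = 3.4246 + 2 × 1.7396 = 6.9038
α = (3/2)·(1 − 3.4246/6.9038) = 0.76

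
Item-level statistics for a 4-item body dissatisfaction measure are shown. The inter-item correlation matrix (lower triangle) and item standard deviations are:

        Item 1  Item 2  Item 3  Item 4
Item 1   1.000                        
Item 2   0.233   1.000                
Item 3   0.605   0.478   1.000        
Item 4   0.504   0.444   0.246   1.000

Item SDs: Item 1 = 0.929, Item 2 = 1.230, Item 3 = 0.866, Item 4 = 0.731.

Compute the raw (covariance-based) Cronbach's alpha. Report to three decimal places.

Cronbach's alpha = 0.722

Σσ²ᵢ = 0.929² + 1.230² + 0.866² + 0.731² = 3.6603
Covariances σ_ij = r_ij · s_i · s_j:
  σ(Item 1,Item 2) = 0.233 × 0.929 × 1.230 = 0.2662
  σ(Item 1,Item 3) = 0.605 × 0.929 × 0.866 = 0.4867
  σ(Item 1,Item 4) = 0.504 × 0.929 × 0.731 = 0.3423
  σ(Item 2,Item 3) = 0.478 × 1.230 × 0.866 = 0.5092
  σ(Item 2,Item 4) = 0.444 × 1.230 × 0.731 = 0.3992
  σ(Item 3,Item 4) = 0.246 × 0.866 × 0.731 = 0.1557
σ²_T = Σσ²ᵢ + 2·Σσ_ij = 3.6603 + 2 × 2.1593 = 7.9789
α = (4/3)·(1 − 3.6603/7.9789) = 0.722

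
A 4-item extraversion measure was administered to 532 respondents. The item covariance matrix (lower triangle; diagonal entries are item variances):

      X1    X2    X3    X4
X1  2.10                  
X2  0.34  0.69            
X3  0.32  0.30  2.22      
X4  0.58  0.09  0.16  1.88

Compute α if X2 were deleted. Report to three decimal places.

α = 0.382

Remaining items: X1, X3, X4 (k = 3).
ΣVar(i) = 2.10 + 2.22 + 1.88 = 6.20
Var(T) = 6.20 + 2 × 1.06 = 8.32
α (item deleted) = (3/2)·(1 − 6.20/8.32) = 0.382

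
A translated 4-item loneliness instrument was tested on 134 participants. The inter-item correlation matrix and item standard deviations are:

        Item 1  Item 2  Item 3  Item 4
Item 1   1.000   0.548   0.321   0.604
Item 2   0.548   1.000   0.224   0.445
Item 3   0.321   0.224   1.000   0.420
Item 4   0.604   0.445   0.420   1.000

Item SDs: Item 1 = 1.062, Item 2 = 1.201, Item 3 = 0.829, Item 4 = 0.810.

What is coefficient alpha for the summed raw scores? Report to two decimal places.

coefficient alpha = 0.74

Σσ²ᵢ = 1.062² + 1.201² + 0.829² + 0.810² = 3.9136
Covariances σ_ij = r_ij · s_i · s_j:
  σ(Item 1,Item 2) = 0.548 × 1.062 × 1.201 = 0.6990
  σ(Item 1,Item 3) = 0.321 × 1.062 × 0.829 = 0.2826
  σ(Item 1,Item 4) = 0.604 × 1.062 × 0.810 = 0.5196
  σ(Item 2,Item 3) = 0.224 × 1.201 × 0.829 = 0.2230
  σ(Item 2,Item 4) = 0.445 × 1.201 × 0.810 = 0.4329
  σ(Item 3,Item 4) = 0.420 × 0.829 × 0.810 = 0.2820
σ²_T = Σσ²ᵢ + 2·Σσ_ij = 3.9136 + 2 × 2.4391 = 8.7918
α = (4/3)·(1 − 3.9136/8.7918) = 0.74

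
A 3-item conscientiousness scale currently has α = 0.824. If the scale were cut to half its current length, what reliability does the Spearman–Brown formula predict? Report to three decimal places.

predicted reliability = 0.701

Length factor m = 1/2
α' = m·α / (1 − (1−m)·α)
   = 1/2 × 0.824 / (1 − (1 − 1/2) × 0.824)
   = 0.4120 / 0.5880 = 0.701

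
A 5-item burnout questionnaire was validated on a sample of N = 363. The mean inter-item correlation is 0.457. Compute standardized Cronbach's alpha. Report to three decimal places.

α = 0.808

Standardized α = k·r̄ / (1 + (k−1)·r̄) = 5 × 0.457 / (1 + 4 × 0.457)
  = 2.2850 / 2.8280 = 0.808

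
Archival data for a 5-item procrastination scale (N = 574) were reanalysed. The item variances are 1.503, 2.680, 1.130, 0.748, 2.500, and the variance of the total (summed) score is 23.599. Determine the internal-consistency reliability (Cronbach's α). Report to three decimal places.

Σσ²ᵢ = 1.503 + 2.680 + 1.130 + 0.748 + 2.500 = 8.561
α = (k/(k−1))·(1 − Σσ²ᵢ/σ²_T) = (5/4)·(1 − 8.561/23.599) = 0.797

Cronbach's α = 0.797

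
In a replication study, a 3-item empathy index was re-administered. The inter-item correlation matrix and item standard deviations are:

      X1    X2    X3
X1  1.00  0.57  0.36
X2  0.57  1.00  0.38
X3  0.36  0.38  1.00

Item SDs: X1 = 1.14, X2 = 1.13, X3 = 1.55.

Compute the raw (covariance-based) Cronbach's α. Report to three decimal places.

α = 0.675

Σσ²ᵢ = 1.14² + 1.13² + 1.55² = 4.9790
Covariances σ_ij = r_ij · s_i · s_j:
  σ(X1,X2) = 0.57 × 1.14 × 1.13 = 0.7343
  σ(X1,X3) = 0.36 × 1.14 × 1.55 = 0.6361
  σ(X2,X3) = 0.38 × 1.13 × 1.55 = 0.6656
σ²_T = Σσ²ᵢ + 2·Σσ_ij = 4.9790 + 2 × 2.0360 = 9.0510
α = (3/2)·(1 − 4.9790/9.0510) = 0.675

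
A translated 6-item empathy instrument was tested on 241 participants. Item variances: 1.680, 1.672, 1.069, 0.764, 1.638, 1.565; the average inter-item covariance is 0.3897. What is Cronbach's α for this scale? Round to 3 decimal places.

Σσᵢ² = 1.680 + 1.672 + 1.069 + 0.764 + 1.638 + 1.565 = 8.388
Sum of the 15 distinct covariances = 15 × 0.3897 = 5.8455
σ²_T = Σσᵢ² + 2·Σcov = 8.388 + 2 × 5.8455 = 20.0790
α = (6/5)·(1 − 8.388/20.0790) = 0.699

Cronbach's α = 0.699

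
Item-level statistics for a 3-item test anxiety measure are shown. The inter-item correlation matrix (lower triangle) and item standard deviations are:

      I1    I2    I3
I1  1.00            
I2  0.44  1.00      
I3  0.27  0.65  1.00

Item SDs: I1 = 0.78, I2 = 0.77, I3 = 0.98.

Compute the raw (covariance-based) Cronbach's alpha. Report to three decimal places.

Cronbach's alpha = 0.706

Σσ²ᵢ = 0.78² + 0.77² + 0.98² = 2.1617
Covariances σ_ij = r_ij · s_i · s_j:
  σ(I1,I2) = 0.44 × 0.78 × 0.77 = 0.2643
  σ(I1,I3) = 0.27 × 0.78 × 0.98 = 0.2064
  σ(I2,I3) = 0.65 × 0.77 × 0.98 = 0.4905
σ²_T = Σσ²ᵢ + 2·Σσ_ij = 2.1617 + 2 × 0.9612 = 4.0841
α = (3/2)·(1 − 2.1617/4.0841) = 0.706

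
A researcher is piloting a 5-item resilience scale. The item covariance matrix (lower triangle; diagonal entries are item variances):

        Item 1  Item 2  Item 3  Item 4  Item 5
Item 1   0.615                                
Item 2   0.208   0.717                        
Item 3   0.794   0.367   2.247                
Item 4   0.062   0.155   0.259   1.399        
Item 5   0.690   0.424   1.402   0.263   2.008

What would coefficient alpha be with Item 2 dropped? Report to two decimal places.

coefficient alpha = 0.70

Remaining items: Item 1, Item 3, Item 4, Item 5 (k = 4).
Σσᵢ² = 0.615 + 2.247 + 1.399 + 2.008 = 6.269
total variance = 6.269 + 2 × 3.470 = 13.209
α (item deleted) = (4/3)·(1 − 6.269/13.209) = 0.70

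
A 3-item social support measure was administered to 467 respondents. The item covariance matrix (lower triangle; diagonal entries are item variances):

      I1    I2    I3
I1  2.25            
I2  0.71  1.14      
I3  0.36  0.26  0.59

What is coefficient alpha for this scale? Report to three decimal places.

α = 0.601

Σσᵢ² = 2.25 + 1.14 + 0.59 = 3.98
Sum of off-diagonal covariances = 1.33
Var(T) = 3.98 + 2 × 1.33 = 6.64
α = (k/(k−1))·(1 − Σσᵢ²/Var(T)) = (3/2)·(1 − 3.98/6.64) = 0.601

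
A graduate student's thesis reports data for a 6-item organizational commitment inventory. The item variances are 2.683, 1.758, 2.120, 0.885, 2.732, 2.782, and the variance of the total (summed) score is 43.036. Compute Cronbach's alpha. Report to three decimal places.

sum of item variances = 2.683 + 1.758 + 2.120 + 0.885 + 2.732 + 2.782 = 12.960
α = (k/(k−1))·(1 − sum of item variances/Var(T)) = (6/5)·(1 − 12.960/43.036) = 0.839

Cronbach's alpha = 0.839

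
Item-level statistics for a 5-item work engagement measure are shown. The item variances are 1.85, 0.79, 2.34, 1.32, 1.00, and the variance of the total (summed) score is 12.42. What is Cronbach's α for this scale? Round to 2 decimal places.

Σσ²ᵢ = 1.85 + 0.79 + 2.34 + 1.32 + 1.00 = 7.30
α = (k/(k−1))·(1 − Σσ²ᵢ/σ²_total) = (5/4)·(1 − 7.30/12.42) = 0.52

α = 0.52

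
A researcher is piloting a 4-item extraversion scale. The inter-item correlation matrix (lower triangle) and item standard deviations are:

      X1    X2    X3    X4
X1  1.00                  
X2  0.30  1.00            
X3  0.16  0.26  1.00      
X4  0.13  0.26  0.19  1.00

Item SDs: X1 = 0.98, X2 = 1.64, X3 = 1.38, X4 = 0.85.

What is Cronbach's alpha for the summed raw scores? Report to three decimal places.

Cronbach's alpha = 0.516

Σσ²ᵢ = 0.98² + 1.64² + 1.38² + 0.85² = 6.2769
Covariances σ_ij = r_ij · s_i · s_j:
  σ(X1,X2) = 0.30 × 0.98 × 1.64 = 0.4822
  σ(X1,X3) = 0.16 × 0.98 × 1.38 = 0.2164
  σ(X1,X4) = 0.13 × 0.98 × 0.85 = 0.1083
  σ(X2,X3) = 0.26 × 1.64 × 1.38 = 0.5884
  σ(X2,X4) = 0.26 × 1.64 × 0.85 = 0.3624
  σ(X3,X4) = 0.19 × 1.38 × 0.85 = 0.2229
σ²_T = Σσ²ᵢ + 2·Σσ_ij = 6.2769 + 2 × 1.9806 = 10.2381
α = (4/3)·(1 − 6.2769/10.2381) = 0.516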